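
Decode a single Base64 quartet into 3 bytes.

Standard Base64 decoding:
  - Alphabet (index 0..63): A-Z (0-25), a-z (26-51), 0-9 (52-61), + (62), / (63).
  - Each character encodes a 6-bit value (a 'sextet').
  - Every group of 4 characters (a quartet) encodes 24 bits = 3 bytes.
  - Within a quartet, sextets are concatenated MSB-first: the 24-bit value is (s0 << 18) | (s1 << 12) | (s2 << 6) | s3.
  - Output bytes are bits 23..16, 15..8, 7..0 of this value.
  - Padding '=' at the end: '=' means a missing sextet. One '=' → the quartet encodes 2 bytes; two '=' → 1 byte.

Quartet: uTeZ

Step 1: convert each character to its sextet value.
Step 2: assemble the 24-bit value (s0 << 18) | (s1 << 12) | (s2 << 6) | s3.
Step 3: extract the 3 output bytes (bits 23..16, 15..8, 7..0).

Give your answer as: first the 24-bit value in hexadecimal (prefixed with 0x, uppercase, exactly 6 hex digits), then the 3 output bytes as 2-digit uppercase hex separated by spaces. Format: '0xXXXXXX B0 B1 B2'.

Answer: 0xB93799 B9 37 99

Derivation:
Sextets: u=46, T=19, e=30, Z=25
24-bit: (46<<18) | (19<<12) | (30<<6) | 25
      = 0xB80000 | 0x013000 | 0x000780 | 0x000019
      = 0xB93799
Bytes: (v>>16)&0xFF=B9, (v>>8)&0xFF=37, v&0xFF=99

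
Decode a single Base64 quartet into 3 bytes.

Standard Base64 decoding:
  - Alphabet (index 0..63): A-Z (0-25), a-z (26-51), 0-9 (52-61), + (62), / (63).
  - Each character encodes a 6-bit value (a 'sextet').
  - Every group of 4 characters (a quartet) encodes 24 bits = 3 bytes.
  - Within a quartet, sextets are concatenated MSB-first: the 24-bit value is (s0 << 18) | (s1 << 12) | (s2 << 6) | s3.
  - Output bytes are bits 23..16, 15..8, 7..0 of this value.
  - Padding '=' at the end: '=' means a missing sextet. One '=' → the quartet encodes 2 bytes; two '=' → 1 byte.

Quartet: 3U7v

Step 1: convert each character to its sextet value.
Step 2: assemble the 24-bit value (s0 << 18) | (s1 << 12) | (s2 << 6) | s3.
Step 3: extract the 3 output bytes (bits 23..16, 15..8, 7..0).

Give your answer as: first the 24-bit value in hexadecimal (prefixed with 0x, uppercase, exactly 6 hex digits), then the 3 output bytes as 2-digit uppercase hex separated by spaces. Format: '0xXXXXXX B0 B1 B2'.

Answer: 0xDD4EEF DD 4E EF

Derivation:
Sextets: 3=55, U=20, 7=59, v=47
24-bit: (55<<18) | (20<<12) | (59<<6) | 47
      = 0xDC0000 | 0x014000 | 0x000EC0 | 0x00002F
      = 0xDD4EEF
Bytes: (v>>16)&0xFF=DD, (v>>8)&0xFF=4E, v&0xFF=EF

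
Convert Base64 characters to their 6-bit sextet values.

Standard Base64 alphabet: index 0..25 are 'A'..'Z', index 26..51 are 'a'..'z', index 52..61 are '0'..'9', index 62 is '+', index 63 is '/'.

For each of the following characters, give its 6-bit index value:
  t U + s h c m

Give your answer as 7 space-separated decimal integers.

Answer: 45 20 62 44 33 28 38

Derivation:
't': a..z range, 26 + ord('t') − ord('a') = 45
'U': A..Z range, ord('U') − ord('A') = 20
'+': index 62
's': a..z range, 26 + ord('s') − ord('a') = 44
'h': a..z range, 26 + ord('h') − ord('a') = 33
'c': a..z range, 26 + ord('c') − ord('a') = 28
'm': a..z range, 26 + ord('m') − ord('a') = 38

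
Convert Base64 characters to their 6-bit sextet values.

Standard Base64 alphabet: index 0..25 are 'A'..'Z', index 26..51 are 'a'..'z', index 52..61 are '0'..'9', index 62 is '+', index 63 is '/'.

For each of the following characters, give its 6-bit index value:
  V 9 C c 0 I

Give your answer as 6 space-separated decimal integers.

Answer: 21 61 2 28 52 8

Derivation:
'V': A..Z range, ord('V') − ord('A') = 21
'9': 0..9 range, 52 + ord('9') − ord('0') = 61
'C': A..Z range, ord('C') − ord('A') = 2
'c': a..z range, 26 + ord('c') − ord('a') = 28
'0': 0..9 range, 52 + ord('0') − ord('0') = 52
'I': A..Z range, ord('I') − ord('A') = 8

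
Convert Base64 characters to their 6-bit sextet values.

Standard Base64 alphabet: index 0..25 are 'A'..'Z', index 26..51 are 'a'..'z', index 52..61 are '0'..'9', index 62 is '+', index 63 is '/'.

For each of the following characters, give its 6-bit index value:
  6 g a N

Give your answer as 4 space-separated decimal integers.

'6': 0..9 range, 52 + ord('6') − ord('0') = 58
'g': a..z range, 26 + ord('g') − ord('a') = 32
'a': a..z range, 26 + ord('a') − ord('a') = 26
'N': A..Z range, ord('N') − ord('A') = 13

Answer: 58 32 26 13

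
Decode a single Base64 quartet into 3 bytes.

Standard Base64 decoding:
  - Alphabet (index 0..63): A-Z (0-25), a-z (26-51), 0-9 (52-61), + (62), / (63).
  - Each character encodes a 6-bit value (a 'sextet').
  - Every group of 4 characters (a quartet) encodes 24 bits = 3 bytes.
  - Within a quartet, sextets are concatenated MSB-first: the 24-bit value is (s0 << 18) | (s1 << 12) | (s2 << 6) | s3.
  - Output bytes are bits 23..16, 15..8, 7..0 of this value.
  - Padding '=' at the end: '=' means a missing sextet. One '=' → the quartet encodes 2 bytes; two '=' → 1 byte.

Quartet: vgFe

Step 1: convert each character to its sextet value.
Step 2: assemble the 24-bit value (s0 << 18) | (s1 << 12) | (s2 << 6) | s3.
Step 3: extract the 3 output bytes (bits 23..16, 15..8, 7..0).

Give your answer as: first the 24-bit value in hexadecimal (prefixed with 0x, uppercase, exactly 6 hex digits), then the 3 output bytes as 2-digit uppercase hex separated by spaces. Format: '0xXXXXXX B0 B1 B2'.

Sextets: v=47, g=32, F=5, e=30
24-bit: (47<<18) | (32<<12) | (5<<6) | 30
      = 0xBC0000 | 0x020000 | 0x000140 | 0x00001E
      = 0xBE015E
Bytes: (v>>16)&0xFF=BE, (v>>8)&0xFF=01, v&0xFF=5E

Answer: 0xBE015E BE 01 5E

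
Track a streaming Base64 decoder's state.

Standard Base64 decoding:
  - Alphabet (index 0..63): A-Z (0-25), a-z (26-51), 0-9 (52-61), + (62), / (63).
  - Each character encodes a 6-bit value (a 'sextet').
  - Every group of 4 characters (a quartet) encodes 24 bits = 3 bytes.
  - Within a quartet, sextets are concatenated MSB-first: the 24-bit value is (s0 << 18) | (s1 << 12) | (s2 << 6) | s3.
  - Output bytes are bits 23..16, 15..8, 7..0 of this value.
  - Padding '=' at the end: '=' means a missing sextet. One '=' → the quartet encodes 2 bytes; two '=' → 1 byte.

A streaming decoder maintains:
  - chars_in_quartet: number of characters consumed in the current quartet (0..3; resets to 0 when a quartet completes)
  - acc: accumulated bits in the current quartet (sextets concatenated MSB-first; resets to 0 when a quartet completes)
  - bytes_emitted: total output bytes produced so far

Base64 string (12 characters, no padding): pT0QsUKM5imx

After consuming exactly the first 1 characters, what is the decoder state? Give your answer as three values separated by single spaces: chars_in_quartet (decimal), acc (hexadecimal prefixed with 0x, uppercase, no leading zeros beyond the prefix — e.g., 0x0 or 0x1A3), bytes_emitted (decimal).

After char 0 ('p'=41): chars_in_quartet=1 acc=0x29 bytes_emitted=0

Answer: 1 0x29 0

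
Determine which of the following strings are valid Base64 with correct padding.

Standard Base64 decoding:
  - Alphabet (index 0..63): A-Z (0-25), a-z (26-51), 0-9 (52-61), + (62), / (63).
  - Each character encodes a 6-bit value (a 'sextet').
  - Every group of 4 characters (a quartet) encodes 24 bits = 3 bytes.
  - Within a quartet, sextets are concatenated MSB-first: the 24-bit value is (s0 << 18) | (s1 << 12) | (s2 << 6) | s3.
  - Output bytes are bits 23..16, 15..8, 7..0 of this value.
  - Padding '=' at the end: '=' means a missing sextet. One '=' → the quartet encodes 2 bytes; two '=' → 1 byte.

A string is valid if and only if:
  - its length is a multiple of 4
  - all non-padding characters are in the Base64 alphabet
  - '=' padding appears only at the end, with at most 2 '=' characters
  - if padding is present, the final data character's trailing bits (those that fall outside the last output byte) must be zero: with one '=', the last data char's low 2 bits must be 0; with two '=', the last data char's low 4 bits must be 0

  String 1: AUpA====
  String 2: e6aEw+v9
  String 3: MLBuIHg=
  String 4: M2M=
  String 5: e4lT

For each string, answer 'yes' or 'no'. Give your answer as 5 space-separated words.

Answer: no yes yes yes yes

Derivation:
String 1: 'AUpA====' → invalid (4 pad chars (max 2))
String 2: 'e6aEw+v9' → valid
String 3: 'MLBuIHg=' → valid
String 4: 'M2M=' → valid
String 5: 'e4lT' → valid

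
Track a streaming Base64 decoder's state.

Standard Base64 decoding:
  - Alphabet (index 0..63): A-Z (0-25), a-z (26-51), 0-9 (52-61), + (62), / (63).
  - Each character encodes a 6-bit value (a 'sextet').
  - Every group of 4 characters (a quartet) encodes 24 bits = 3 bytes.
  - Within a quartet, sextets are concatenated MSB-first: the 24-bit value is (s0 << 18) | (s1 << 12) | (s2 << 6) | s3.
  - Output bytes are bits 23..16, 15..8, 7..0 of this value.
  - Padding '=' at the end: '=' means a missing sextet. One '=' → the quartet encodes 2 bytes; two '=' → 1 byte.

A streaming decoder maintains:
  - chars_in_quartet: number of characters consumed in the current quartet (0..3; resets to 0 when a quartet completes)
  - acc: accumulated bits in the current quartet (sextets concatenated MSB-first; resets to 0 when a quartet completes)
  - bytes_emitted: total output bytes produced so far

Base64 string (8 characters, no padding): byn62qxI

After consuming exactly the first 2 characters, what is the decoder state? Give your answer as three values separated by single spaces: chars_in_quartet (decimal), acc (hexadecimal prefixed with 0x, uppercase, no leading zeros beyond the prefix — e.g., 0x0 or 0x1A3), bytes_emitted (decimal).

After char 0 ('b'=27): chars_in_quartet=1 acc=0x1B bytes_emitted=0
After char 1 ('y'=50): chars_in_quartet=2 acc=0x6F2 bytes_emitted=0

Answer: 2 0x6F2 0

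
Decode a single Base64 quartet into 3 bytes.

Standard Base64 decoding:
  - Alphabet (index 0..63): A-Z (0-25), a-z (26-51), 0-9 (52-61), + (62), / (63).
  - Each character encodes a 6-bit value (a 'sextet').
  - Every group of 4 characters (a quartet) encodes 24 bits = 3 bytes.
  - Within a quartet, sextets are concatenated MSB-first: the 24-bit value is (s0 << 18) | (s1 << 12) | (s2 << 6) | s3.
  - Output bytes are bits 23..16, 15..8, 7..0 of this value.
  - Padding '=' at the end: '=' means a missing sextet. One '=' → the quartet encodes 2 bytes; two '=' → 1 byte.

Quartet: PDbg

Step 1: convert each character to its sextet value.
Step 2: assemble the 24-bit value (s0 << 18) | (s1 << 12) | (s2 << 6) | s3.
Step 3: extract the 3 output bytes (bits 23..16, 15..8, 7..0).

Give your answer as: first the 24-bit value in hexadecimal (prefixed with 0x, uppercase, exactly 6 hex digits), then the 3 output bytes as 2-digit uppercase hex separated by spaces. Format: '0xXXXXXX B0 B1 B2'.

Answer: 0x3C36E0 3C 36 E0

Derivation:
Sextets: P=15, D=3, b=27, g=32
24-bit: (15<<18) | (3<<12) | (27<<6) | 32
      = 0x3C0000 | 0x003000 | 0x0006C0 | 0x000020
      = 0x3C36E0
Bytes: (v>>16)&0xFF=3C, (v>>8)&0xFF=36, v&0xFF=E0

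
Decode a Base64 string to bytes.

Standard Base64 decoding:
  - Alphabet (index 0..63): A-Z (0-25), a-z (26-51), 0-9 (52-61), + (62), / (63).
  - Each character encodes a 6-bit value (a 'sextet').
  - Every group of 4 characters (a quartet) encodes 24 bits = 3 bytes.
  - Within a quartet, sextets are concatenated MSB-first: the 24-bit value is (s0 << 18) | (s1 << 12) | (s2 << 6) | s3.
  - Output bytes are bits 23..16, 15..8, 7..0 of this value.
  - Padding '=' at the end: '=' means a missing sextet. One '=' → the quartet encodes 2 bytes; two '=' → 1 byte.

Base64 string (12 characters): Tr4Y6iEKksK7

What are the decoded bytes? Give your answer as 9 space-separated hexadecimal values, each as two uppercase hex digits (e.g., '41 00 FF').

After char 0 ('T'=19): chars_in_quartet=1 acc=0x13 bytes_emitted=0
After char 1 ('r'=43): chars_in_quartet=2 acc=0x4EB bytes_emitted=0
After char 2 ('4'=56): chars_in_quartet=3 acc=0x13AF8 bytes_emitted=0
After char 3 ('Y'=24): chars_in_quartet=4 acc=0x4EBE18 -> emit 4E BE 18, reset; bytes_emitted=3
After char 4 ('6'=58): chars_in_quartet=1 acc=0x3A bytes_emitted=3
After char 5 ('i'=34): chars_in_quartet=2 acc=0xEA2 bytes_emitted=3
After char 6 ('E'=4): chars_in_quartet=3 acc=0x3A884 bytes_emitted=3
After char 7 ('K'=10): chars_in_quartet=4 acc=0xEA210A -> emit EA 21 0A, reset; bytes_emitted=6
After char 8 ('k'=36): chars_in_quartet=1 acc=0x24 bytes_emitted=6
After char 9 ('s'=44): chars_in_quartet=2 acc=0x92C bytes_emitted=6
After char 10 ('K'=10): chars_in_quartet=3 acc=0x24B0A bytes_emitted=6
After char 11 ('7'=59): chars_in_quartet=4 acc=0x92C2BB -> emit 92 C2 BB, reset; bytes_emitted=9

Answer: 4E BE 18 EA 21 0A 92 C2 BB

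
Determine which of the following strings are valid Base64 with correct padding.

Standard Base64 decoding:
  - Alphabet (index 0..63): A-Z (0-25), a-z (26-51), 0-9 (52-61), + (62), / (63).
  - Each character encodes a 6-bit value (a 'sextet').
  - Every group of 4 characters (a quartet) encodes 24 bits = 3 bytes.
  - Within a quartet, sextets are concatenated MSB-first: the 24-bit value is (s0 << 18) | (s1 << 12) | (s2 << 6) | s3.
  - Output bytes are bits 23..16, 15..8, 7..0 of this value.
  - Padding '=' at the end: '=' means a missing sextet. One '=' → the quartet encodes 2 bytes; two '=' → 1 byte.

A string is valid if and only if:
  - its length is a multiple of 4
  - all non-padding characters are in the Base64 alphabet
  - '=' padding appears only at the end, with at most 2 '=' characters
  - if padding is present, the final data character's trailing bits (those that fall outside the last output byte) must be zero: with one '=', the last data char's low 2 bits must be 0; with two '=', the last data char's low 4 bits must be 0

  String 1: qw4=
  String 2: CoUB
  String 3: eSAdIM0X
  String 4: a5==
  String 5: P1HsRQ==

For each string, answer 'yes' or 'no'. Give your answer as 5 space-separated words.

String 1: 'qw4=' → valid
String 2: 'CoUB' → valid
String 3: 'eSAdIM0X' → valid
String 4: 'a5==' → invalid (bad trailing bits)
String 5: 'P1HsRQ==' → valid

Answer: yes yes yes no yes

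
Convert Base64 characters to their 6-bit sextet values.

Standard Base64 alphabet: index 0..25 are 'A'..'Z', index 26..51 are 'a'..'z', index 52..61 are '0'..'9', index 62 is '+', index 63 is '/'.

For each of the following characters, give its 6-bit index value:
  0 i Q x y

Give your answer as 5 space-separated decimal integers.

Answer: 52 34 16 49 50

Derivation:
'0': 0..9 range, 52 + ord('0') − ord('0') = 52
'i': a..z range, 26 + ord('i') − ord('a') = 34
'Q': A..Z range, ord('Q') − ord('A') = 16
'x': a..z range, 26 + ord('x') − ord('a') = 49
'y': a..z range, 26 + ord('y') − ord('a') = 50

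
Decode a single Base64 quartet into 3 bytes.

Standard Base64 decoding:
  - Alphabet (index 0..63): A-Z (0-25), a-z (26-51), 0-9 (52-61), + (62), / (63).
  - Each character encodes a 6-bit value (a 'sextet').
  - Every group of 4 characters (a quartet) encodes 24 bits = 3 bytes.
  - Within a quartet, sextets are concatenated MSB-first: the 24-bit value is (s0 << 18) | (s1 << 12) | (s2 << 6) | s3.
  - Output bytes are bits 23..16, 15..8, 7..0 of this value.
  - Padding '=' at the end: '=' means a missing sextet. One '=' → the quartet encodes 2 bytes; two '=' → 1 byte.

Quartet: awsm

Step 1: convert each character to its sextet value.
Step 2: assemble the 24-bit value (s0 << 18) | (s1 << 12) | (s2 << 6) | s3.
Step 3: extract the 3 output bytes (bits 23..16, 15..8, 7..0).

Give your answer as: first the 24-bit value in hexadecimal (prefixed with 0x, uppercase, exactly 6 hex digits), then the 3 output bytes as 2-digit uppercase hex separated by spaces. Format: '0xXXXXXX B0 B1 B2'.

Answer: 0x6B0B26 6B 0B 26

Derivation:
Sextets: a=26, w=48, s=44, m=38
24-bit: (26<<18) | (48<<12) | (44<<6) | 38
      = 0x680000 | 0x030000 | 0x000B00 | 0x000026
      = 0x6B0B26
Bytes: (v>>16)&0xFF=6B, (v>>8)&0xFF=0B, v&0xFF=26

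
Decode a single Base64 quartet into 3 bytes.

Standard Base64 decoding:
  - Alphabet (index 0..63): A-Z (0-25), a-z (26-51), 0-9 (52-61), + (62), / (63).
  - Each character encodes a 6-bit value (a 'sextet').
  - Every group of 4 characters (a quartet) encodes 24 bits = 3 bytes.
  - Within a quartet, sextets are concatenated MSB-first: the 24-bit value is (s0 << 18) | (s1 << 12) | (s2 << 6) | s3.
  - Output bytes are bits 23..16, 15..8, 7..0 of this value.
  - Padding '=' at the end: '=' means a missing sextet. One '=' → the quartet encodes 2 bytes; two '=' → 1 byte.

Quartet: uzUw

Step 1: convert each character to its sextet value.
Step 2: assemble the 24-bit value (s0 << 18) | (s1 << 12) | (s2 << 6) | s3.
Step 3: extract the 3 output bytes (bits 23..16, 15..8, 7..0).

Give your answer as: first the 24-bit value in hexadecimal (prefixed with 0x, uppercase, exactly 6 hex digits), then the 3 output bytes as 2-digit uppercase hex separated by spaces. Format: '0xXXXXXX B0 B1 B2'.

Sextets: u=46, z=51, U=20, w=48
24-bit: (46<<18) | (51<<12) | (20<<6) | 48
      = 0xB80000 | 0x033000 | 0x000500 | 0x000030
      = 0xBB3530
Bytes: (v>>16)&0xFF=BB, (v>>8)&0xFF=35, v&0xFF=30

Answer: 0xBB3530 BB 35 30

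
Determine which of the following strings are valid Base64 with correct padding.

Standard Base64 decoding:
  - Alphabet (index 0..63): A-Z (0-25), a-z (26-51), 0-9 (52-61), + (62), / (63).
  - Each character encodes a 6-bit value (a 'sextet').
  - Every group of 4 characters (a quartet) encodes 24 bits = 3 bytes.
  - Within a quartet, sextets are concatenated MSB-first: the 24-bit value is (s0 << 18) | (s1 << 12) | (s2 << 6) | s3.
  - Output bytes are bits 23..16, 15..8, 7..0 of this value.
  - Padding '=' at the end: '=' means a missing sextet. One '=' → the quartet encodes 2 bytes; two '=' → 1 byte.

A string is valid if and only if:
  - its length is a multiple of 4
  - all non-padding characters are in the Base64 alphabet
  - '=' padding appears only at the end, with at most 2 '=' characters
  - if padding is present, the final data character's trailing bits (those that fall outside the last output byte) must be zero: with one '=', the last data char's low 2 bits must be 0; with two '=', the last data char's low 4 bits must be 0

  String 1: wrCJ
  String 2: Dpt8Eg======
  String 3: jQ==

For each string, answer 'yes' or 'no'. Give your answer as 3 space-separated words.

String 1: 'wrCJ' → valid
String 2: 'Dpt8Eg======' → invalid (6 pad chars (max 2))
String 3: 'jQ==' → valid

Answer: yes no yes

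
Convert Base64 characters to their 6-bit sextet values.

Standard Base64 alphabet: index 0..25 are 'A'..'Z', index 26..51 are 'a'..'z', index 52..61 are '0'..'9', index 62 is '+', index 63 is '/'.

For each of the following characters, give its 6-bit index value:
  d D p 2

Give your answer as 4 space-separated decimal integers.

Answer: 29 3 41 54

Derivation:
'd': a..z range, 26 + ord('d') − ord('a') = 29
'D': A..Z range, ord('D') − ord('A') = 3
'p': a..z range, 26 + ord('p') − ord('a') = 41
'2': 0..9 range, 52 + ord('2') − ord('0') = 54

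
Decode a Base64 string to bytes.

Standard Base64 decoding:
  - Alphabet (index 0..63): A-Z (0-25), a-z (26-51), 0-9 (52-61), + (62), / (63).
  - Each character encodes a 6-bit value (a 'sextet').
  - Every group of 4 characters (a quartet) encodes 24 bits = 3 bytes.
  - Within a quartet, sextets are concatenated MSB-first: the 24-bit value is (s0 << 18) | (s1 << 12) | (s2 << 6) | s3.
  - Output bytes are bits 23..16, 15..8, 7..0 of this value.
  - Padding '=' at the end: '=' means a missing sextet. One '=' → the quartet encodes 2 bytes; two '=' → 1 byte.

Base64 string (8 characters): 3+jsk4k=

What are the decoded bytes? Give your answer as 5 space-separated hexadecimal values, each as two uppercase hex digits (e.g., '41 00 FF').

After char 0 ('3'=55): chars_in_quartet=1 acc=0x37 bytes_emitted=0
After char 1 ('+'=62): chars_in_quartet=2 acc=0xDFE bytes_emitted=0
After char 2 ('j'=35): chars_in_quartet=3 acc=0x37FA3 bytes_emitted=0
After char 3 ('s'=44): chars_in_quartet=4 acc=0xDFE8EC -> emit DF E8 EC, reset; bytes_emitted=3
After char 4 ('k'=36): chars_in_quartet=1 acc=0x24 bytes_emitted=3
After char 5 ('4'=56): chars_in_quartet=2 acc=0x938 bytes_emitted=3
After char 6 ('k'=36): chars_in_quartet=3 acc=0x24E24 bytes_emitted=3
Padding '=': partial quartet acc=0x24E24 -> emit 93 89; bytes_emitted=5

Answer: DF E8 EC 93 89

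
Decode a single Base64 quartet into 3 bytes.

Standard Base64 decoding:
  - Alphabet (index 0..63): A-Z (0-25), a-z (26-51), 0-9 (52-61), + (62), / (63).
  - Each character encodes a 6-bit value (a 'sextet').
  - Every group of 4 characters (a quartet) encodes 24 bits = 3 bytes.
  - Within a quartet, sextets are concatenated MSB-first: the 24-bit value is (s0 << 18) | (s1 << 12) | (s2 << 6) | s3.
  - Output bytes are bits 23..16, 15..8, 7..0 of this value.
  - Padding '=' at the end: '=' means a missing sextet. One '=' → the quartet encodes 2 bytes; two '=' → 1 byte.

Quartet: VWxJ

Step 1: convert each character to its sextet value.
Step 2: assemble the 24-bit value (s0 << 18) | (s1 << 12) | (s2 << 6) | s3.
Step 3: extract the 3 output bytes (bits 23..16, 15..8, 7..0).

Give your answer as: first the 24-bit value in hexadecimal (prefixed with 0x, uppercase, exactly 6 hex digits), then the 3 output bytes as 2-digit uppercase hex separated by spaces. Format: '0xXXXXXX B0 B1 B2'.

Answer: 0x556C49 55 6C 49

Derivation:
Sextets: V=21, W=22, x=49, J=9
24-bit: (21<<18) | (22<<12) | (49<<6) | 9
      = 0x540000 | 0x016000 | 0x000C40 | 0x000009
      = 0x556C49
Bytes: (v>>16)&0xFF=55, (v>>8)&0xFF=6C, v&0xFF=49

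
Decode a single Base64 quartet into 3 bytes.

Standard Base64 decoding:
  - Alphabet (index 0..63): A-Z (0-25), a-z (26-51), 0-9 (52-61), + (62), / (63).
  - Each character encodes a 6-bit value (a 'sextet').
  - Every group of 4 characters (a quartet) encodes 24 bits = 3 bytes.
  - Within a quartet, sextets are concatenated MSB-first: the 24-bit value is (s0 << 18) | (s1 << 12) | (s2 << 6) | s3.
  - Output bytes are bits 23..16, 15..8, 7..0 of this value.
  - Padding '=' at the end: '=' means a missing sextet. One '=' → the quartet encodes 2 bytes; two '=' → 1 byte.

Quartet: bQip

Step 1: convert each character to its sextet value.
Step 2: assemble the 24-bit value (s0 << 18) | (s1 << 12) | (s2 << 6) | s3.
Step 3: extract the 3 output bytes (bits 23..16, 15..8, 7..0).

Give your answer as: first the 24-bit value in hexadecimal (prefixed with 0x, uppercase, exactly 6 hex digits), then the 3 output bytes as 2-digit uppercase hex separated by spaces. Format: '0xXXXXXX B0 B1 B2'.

Sextets: b=27, Q=16, i=34, p=41
24-bit: (27<<18) | (16<<12) | (34<<6) | 41
      = 0x6C0000 | 0x010000 | 0x000880 | 0x000029
      = 0x6D08A9
Bytes: (v>>16)&0xFF=6D, (v>>8)&0xFF=08, v&0xFF=A9

Answer: 0x6D08A9 6D 08 A9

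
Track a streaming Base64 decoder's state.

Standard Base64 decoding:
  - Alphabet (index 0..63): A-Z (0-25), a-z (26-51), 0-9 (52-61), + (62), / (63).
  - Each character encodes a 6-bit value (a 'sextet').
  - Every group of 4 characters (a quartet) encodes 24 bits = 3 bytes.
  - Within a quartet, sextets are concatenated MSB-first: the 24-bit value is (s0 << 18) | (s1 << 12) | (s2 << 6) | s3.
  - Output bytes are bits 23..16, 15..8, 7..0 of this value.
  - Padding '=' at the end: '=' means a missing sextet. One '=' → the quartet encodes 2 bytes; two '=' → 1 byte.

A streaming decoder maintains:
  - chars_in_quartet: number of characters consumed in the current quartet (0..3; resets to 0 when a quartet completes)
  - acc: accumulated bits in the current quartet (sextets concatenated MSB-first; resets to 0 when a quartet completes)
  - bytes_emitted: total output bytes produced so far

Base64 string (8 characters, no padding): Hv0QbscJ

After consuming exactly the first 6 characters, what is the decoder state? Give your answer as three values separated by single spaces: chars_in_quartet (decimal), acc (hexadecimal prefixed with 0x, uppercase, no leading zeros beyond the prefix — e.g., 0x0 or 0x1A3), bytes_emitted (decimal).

After char 0 ('H'=7): chars_in_quartet=1 acc=0x7 bytes_emitted=0
After char 1 ('v'=47): chars_in_quartet=2 acc=0x1EF bytes_emitted=0
After char 2 ('0'=52): chars_in_quartet=3 acc=0x7BF4 bytes_emitted=0
After char 3 ('Q'=16): chars_in_quartet=4 acc=0x1EFD10 -> emit 1E FD 10, reset; bytes_emitted=3
After char 4 ('b'=27): chars_in_quartet=1 acc=0x1B bytes_emitted=3
After char 5 ('s'=44): chars_in_quartet=2 acc=0x6EC bytes_emitted=3

Answer: 2 0x6EC 3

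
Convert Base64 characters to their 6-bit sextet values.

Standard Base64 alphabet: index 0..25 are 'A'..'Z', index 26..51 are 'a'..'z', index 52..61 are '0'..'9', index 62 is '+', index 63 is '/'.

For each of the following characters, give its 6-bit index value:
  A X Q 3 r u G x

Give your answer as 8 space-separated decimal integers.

Answer: 0 23 16 55 43 46 6 49

Derivation:
'A': A..Z range, ord('A') − ord('A') = 0
'X': A..Z range, ord('X') − ord('A') = 23
'Q': A..Z range, ord('Q') − ord('A') = 16
'3': 0..9 range, 52 + ord('3') − ord('0') = 55
'r': a..z range, 26 + ord('r') − ord('a') = 43
'u': a..z range, 26 + ord('u') − ord('a') = 46
'G': A..Z range, ord('G') − ord('A') = 6
'x': a..z range, 26 + ord('x') − ord('a') = 49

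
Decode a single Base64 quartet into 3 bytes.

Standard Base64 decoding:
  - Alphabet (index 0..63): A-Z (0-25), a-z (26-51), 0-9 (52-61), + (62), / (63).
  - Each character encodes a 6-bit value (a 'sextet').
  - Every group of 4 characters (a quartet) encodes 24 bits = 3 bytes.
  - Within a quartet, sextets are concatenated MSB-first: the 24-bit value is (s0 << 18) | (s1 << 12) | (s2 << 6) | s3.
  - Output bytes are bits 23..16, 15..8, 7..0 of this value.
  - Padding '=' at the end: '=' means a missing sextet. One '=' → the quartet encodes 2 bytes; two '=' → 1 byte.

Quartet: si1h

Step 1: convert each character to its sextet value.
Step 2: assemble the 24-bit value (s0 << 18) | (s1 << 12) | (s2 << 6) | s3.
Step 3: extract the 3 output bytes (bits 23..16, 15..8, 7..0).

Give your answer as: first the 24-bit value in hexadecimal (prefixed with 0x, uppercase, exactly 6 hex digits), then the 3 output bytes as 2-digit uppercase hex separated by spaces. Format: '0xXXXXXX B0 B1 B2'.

Sextets: s=44, i=34, 1=53, h=33
24-bit: (44<<18) | (34<<12) | (53<<6) | 33
      = 0xB00000 | 0x022000 | 0x000D40 | 0x000021
      = 0xB22D61
Bytes: (v>>16)&0xFF=B2, (v>>8)&0xFF=2D, v&0xFF=61

Answer: 0xB22D61 B2 2D 61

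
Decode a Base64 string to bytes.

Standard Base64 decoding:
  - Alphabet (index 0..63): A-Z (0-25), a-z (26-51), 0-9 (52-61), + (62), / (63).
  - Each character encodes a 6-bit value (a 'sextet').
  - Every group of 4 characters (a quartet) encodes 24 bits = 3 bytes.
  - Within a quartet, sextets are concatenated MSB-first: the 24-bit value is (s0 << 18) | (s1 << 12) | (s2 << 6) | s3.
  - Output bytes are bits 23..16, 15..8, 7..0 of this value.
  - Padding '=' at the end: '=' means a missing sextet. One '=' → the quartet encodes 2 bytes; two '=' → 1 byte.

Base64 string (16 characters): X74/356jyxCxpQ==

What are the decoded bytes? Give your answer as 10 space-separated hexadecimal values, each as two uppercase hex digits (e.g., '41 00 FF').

Answer: 5F BE 3F DF 9E A3 CB 10 B1 A5

Derivation:
After char 0 ('X'=23): chars_in_quartet=1 acc=0x17 bytes_emitted=0
After char 1 ('7'=59): chars_in_quartet=2 acc=0x5FB bytes_emitted=0
After char 2 ('4'=56): chars_in_quartet=3 acc=0x17EF8 bytes_emitted=0
After char 3 ('/'=63): chars_in_quartet=4 acc=0x5FBE3F -> emit 5F BE 3F, reset; bytes_emitted=3
After char 4 ('3'=55): chars_in_quartet=1 acc=0x37 bytes_emitted=3
After char 5 ('5'=57): chars_in_quartet=2 acc=0xDF9 bytes_emitted=3
After char 6 ('6'=58): chars_in_quartet=3 acc=0x37E7A bytes_emitted=3
After char 7 ('j'=35): chars_in_quartet=4 acc=0xDF9EA3 -> emit DF 9E A3, reset; bytes_emitted=6
After char 8 ('y'=50): chars_in_quartet=1 acc=0x32 bytes_emitted=6
After char 9 ('x'=49): chars_in_quartet=2 acc=0xCB1 bytes_emitted=6
After char 10 ('C'=2): chars_in_quartet=3 acc=0x32C42 bytes_emitted=6
After char 11 ('x'=49): chars_in_quartet=4 acc=0xCB10B1 -> emit CB 10 B1, reset; bytes_emitted=9
After char 12 ('p'=41): chars_in_quartet=1 acc=0x29 bytes_emitted=9
After char 13 ('Q'=16): chars_in_quartet=2 acc=0xA50 bytes_emitted=9
Padding '==': partial quartet acc=0xA50 -> emit A5; bytes_emitted=10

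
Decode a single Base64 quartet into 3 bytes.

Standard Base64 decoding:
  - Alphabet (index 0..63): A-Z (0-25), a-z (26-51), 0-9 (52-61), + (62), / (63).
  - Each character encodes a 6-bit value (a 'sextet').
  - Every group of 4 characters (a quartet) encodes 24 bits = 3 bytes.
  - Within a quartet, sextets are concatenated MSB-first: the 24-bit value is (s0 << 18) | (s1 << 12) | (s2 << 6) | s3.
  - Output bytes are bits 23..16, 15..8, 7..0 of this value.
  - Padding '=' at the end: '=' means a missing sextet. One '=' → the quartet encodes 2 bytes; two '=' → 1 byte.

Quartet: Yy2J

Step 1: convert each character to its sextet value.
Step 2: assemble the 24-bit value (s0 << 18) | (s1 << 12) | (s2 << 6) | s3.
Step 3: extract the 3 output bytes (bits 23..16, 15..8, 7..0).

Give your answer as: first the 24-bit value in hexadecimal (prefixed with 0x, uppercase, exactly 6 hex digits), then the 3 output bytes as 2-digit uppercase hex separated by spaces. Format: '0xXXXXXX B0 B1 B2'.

Answer: 0x632D89 63 2D 89

Derivation:
Sextets: Y=24, y=50, 2=54, J=9
24-bit: (24<<18) | (50<<12) | (54<<6) | 9
      = 0x600000 | 0x032000 | 0x000D80 | 0x000009
      = 0x632D89
Bytes: (v>>16)&0xFF=63, (v>>8)&0xFF=2D, v&0xFF=89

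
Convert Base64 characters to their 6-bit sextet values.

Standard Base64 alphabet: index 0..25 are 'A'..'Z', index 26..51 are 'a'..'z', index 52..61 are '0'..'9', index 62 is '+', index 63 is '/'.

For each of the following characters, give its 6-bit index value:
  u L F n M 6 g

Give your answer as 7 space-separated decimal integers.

'u': a..z range, 26 + ord('u') − ord('a') = 46
'L': A..Z range, ord('L') − ord('A') = 11
'F': A..Z range, ord('F') − ord('A') = 5
'n': a..z range, 26 + ord('n') − ord('a') = 39
'M': A..Z range, ord('M') − ord('A') = 12
'6': 0..9 range, 52 + ord('6') − ord('0') = 58
'g': a..z range, 26 + ord('g') − ord('a') = 32

Answer: 46 11 5 39 12 58 32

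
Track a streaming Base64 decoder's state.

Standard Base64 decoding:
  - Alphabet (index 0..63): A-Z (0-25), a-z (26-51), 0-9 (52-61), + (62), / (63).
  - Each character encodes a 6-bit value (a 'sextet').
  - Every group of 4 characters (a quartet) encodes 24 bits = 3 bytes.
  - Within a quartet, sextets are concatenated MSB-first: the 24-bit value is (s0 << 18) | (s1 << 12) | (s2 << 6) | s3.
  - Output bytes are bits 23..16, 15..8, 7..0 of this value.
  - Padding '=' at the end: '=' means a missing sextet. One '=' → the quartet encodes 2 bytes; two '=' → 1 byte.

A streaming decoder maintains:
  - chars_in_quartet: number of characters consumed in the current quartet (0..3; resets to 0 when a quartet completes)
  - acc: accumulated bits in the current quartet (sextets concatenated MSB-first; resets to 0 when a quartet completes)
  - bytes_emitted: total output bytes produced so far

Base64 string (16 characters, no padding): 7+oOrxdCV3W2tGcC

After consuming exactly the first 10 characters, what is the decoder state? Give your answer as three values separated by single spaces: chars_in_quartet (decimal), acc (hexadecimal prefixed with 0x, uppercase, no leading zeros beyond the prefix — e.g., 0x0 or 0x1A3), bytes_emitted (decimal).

After char 0 ('7'=59): chars_in_quartet=1 acc=0x3B bytes_emitted=0
After char 1 ('+'=62): chars_in_quartet=2 acc=0xEFE bytes_emitted=0
After char 2 ('o'=40): chars_in_quartet=3 acc=0x3BFA8 bytes_emitted=0
After char 3 ('O'=14): chars_in_quartet=4 acc=0xEFEA0E -> emit EF EA 0E, reset; bytes_emitted=3
After char 4 ('r'=43): chars_in_quartet=1 acc=0x2B bytes_emitted=3
After char 5 ('x'=49): chars_in_quartet=2 acc=0xAF1 bytes_emitted=3
After char 6 ('d'=29): chars_in_quartet=3 acc=0x2BC5D bytes_emitted=3
After char 7 ('C'=2): chars_in_quartet=4 acc=0xAF1742 -> emit AF 17 42, reset; bytes_emitted=6
After char 8 ('V'=21): chars_in_quartet=1 acc=0x15 bytes_emitted=6
After char 9 ('3'=55): chars_in_quartet=2 acc=0x577 bytes_emitted=6

Answer: 2 0x577 6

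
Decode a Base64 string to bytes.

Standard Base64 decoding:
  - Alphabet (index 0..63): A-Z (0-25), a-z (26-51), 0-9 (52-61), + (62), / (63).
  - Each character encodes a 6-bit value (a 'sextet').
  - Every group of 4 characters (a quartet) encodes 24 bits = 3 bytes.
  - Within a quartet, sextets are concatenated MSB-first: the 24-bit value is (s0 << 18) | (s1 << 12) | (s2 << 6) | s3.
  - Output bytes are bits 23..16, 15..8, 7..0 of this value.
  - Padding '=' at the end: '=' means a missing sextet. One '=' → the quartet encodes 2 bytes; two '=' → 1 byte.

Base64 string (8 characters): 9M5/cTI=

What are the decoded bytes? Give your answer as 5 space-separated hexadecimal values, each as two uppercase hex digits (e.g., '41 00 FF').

Answer: F4 CE 7F 71 32

Derivation:
After char 0 ('9'=61): chars_in_quartet=1 acc=0x3D bytes_emitted=0
After char 1 ('M'=12): chars_in_quartet=2 acc=0xF4C bytes_emitted=0
After char 2 ('5'=57): chars_in_quartet=3 acc=0x3D339 bytes_emitted=0
After char 3 ('/'=63): chars_in_quartet=4 acc=0xF4CE7F -> emit F4 CE 7F, reset; bytes_emitted=3
After char 4 ('c'=28): chars_in_quartet=1 acc=0x1C bytes_emitted=3
After char 5 ('T'=19): chars_in_quartet=2 acc=0x713 bytes_emitted=3
After char 6 ('I'=8): chars_in_quartet=3 acc=0x1C4C8 bytes_emitted=3
Padding '=': partial quartet acc=0x1C4C8 -> emit 71 32; bytes_emitted=5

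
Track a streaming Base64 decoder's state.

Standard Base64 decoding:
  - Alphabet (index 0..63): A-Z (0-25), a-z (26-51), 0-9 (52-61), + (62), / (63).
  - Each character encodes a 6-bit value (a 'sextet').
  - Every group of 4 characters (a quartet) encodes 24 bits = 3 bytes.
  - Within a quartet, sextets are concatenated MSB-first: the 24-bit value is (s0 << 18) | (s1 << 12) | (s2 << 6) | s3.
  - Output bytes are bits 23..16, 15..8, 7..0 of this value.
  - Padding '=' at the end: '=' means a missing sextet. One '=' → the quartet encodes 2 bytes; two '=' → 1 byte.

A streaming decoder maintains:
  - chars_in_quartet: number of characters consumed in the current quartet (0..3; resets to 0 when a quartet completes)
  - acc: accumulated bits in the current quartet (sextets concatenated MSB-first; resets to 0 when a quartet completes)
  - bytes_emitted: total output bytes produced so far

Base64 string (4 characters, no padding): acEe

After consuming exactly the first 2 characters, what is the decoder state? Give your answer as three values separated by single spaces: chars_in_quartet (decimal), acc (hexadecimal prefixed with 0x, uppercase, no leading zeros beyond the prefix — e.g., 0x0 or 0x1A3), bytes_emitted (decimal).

After char 0 ('a'=26): chars_in_quartet=1 acc=0x1A bytes_emitted=0
After char 1 ('c'=28): chars_in_quartet=2 acc=0x69C bytes_emitted=0

Answer: 2 0x69C 0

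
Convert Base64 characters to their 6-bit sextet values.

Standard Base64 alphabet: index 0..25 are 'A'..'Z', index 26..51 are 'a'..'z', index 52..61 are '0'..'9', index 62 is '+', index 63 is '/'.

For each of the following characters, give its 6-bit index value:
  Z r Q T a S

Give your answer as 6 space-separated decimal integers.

'Z': A..Z range, ord('Z') − ord('A') = 25
'r': a..z range, 26 + ord('r') − ord('a') = 43
'Q': A..Z range, ord('Q') − ord('A') = 16
'T': A..Z range, ord('T') − ord('A') = 19
'a': a..z range, 26 + ord('a') − ord('a') = 26
'S': A..Z range, ord('S') − ord('A') = 18

Answer: 25 43 16 19 26 18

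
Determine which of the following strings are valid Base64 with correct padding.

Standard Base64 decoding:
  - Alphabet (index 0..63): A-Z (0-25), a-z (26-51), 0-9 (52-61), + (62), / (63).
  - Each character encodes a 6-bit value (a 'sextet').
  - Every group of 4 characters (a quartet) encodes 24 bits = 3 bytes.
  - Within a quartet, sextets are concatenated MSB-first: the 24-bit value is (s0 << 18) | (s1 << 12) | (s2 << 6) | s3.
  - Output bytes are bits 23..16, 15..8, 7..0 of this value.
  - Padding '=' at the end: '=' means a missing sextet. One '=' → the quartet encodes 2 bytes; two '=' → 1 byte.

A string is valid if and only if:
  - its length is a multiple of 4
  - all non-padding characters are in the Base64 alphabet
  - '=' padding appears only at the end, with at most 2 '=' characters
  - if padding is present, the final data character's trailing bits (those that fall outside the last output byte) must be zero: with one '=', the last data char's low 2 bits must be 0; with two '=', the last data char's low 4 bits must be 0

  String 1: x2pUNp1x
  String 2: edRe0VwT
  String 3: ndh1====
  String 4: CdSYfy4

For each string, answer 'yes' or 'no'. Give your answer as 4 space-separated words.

String 1: 'x2pUNp1x' → valid
String 2: 'edRe0VwT' → valid
String 3: 'ndh1====' → invalid (4 pad chars (max 2))
String 4: 'CdSYfy4' → invalid (len=7 not mult of 4)

Answer: yes yes no no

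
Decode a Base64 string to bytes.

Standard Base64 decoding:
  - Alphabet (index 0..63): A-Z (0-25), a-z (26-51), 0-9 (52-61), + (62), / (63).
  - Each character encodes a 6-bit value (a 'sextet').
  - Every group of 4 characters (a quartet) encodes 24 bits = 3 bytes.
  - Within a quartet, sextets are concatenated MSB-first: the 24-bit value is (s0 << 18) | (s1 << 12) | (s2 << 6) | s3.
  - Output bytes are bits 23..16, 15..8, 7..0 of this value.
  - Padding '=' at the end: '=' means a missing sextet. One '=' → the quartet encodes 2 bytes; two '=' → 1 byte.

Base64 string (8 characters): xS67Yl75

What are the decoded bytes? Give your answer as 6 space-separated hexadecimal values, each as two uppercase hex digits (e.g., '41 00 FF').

Answer: C5 2E BB 62 5E F9

Derivation:
After char 0 ('x'=49): chars_in_quartet=1 acc=0x31 bytes_emitted=0
After char 1 ('S'=18): chars_in_quartet=2 acc=0xC52 bytes_emitted=0
After char 2 ('6'=58): chars_in_quartet=3 acc=0x314BA bytes_emitted=0
After char 3 ('7'=59): chars_in_quartet=4 acc=0xC52EBB -> emit C5 2E BB, reset; bytes_emitted=3
After char 4 ('Y'=24): chars_in_quartet=1 acc=0x18 bytes_emitted=3
After char 5 ('l'=37): chars_in_quartet=2 acc=0x625 bytes_emitted=3
After char 6 ('7'=59): chars_in_quartet=3 acc=0x1897B bytes_emitted=3
After char 7 ('5'=57): chars_in_quartet=4 acc=0x625EF9 -> emit 62 5E F9, reset; bytes_emitted=6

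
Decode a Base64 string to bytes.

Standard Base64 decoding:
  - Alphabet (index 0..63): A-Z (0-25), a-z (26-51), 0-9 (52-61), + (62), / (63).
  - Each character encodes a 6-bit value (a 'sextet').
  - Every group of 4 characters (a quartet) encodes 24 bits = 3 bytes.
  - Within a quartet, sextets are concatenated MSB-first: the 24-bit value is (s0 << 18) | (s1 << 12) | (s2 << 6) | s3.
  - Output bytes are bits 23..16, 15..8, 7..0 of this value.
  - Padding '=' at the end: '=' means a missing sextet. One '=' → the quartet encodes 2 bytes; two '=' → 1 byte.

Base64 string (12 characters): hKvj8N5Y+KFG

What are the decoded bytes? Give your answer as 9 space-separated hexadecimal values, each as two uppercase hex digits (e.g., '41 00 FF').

After char 0 ('h'=33): chars_in_quartet=1 acc=0x21 bytes_emitted=0
After char 1 ('K'=10): chars_in_quartet=2 acc=0x84A bytes_emitted=0
After char 2 ('v'=47): chars_in_quartet=3 acc=0x212AF bytes_emitted=0
After char 3 ('j'=35): chars_in_quartet=4 acc=0x84ABE3 -> emit 84 AB E3, reset; bytes_emitted=3
After char 4 ('8'=60): chars_in_quartet=1 acc=0x3C bytes_emitted=3
After char 5 ('N'=13): chars_in_quartet=2 acc=0xF0D bytes_emitted=3
After char 6 ('5'=57): chars_in_quartet=3 acc=0x3C379 bytes_emitted=3
After char 7 ('Y'=24): chars_in_quartet=4 acc=0xF0DE58 -> emit F0 DE 58, reset; bytes_emitted=6
After char 8 ('+'=62): chars_in_quartet=1 acc=0x3E bytes_emitted=6
After char 9 ('K'=10): chars_in_quartet=2 acc=0xF8A bytes_emitted=6
After char 10 ('F'=5): chars_in_quartet=3 acc=0x3E285 bytes_emitted=6
After char 11 ('G'=6): chars_in_quartet=4 acc=0xF8A146 -> emit F8 A1 46, reset; bytes_emitted=9

Answer: 84 AB E3 F0 DE 58 F8 A1 46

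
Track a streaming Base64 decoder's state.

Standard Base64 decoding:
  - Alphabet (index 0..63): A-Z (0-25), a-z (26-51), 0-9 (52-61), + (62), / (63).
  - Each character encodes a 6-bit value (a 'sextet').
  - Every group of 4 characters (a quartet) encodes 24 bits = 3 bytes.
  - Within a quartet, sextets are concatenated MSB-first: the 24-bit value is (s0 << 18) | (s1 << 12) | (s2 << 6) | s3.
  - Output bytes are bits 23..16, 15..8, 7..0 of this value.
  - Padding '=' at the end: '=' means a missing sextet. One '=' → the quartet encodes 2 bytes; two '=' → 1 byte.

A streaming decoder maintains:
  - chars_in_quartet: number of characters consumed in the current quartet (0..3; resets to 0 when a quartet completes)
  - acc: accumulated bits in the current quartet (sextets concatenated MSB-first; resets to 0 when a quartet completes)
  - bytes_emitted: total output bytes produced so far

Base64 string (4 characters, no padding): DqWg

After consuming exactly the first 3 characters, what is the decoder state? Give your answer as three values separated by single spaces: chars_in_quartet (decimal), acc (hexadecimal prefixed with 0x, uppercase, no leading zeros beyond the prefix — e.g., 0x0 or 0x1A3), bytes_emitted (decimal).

Answer: 3 0x3A96 0

Derivation:
After char 0 ('D'=3): chars_in_quartet=1 acc=0x3 bytes_emitted=0
After char 1 ('q'=42): chars_in_quartet=2 acc=0xEA bytes_emitted=0
After char 2 ('W'=22): chars_in_quartet=3 acc=0x3A96 bytes_emitted=0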